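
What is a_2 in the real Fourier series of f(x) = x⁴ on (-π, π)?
a_2 = (1/π) ∫_{-π}^{π} f(x)·cos(2x) dx.
Evaluate the integral (use parity and integration by parts as needed): a_2 = -3 + 2·π^2.

Final answer: -3 + 2·π^2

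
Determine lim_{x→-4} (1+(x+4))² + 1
Direct substitution at x = -4 gives 2.

Final answer: 2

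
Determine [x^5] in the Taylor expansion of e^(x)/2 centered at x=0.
Expand to order 5: e^(x)/2 = x^5/240 + x^4/48 + x^3/12 + x^2/4 + x/2 + 1/2 + O(x^6).
The coefficient of x^5 is 1/240.

Final answer: 1/240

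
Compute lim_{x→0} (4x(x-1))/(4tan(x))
Both numerator and denominator → 0 as x → 0; this is a 0/0 indeterminate form.
Expand each to leading order near x = 0: numerator ~ -4·x, denominator ~ 4·x.
The limit of the ratio is -1.

Final answer: -1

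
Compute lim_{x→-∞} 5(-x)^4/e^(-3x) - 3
The quotient is an ∞/∞ indeterminate form as x → -∞.
Compare growth rates of the dominant terms (exponentials ≫ polynomials ≫ logarithms), or apply L'Hôpital's rule; the quotient → 0.
Adding the constant: 0 - 3 = -3. Limit = -3.

Final answer: -3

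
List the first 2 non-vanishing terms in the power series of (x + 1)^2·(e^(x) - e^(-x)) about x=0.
4·x^2 + 2·x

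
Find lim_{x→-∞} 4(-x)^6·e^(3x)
This is a 0·∞ indeterminate form at x → -∞.
Rewrite the product as 4(-x)^6 / e^(-3x) (an ∞/∞ form) and apply L'Hôpital, or use the standard hierarchy e^(3|x|) ≫ |(-x)^6| as x → -∞.
The indeterminate product → 0, so the limit = 0.

Final answer: 0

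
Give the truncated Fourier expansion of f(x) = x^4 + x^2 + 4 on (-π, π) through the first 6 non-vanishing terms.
(44 - 8·π^2)·cos(x) + (-2 + 2·π^2)·cos(2·x) + (4/27 - 8·π^2/9)·cos(3·x) + (1/16 + π^2/2)·cos(4·x) + (-8·π^2/25 - 52/625)·cos(5·x) + π^2/3 + 4 + π^4/5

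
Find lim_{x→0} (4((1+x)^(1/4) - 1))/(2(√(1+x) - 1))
Both numerator and denominator → 0 as x → 0; this is a 0/0 indeterminate form.
Expand each to leading order near x = 0: numerator ~ x, denominator ~ x.
The limit of the ratio is 1.

Final answer: 1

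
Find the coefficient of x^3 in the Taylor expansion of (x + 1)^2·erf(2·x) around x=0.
Expand to order 3: (x + 1)^2·erf(2·x) = -4·x^3/(3·√(π)) + 8·x^2/√(π) + 4·x/√(π) + O(x^4).
The coefficient of x^3 is -4/(3·√(π)).

Final answer: -4/(3·√(π))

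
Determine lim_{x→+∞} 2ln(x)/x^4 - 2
The quotient is an ∞/∞ indeterminate form as x → +∞.
The polynomial denominator x^4 dominates the logarithmic numerator (any positive power of x ≫ ln(x) as x → ∞), so the quotient → 0.
Adding the constant: 0 - 2 = -2. Limit = -2.

Final answer: -2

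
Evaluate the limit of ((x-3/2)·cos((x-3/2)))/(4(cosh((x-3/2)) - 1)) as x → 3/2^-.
Both numerator and denominator → 0 as x → 3/2^-; this is a 0/0 indeterminate form.
Expand each to leading order near x = 3/2: numerator ~ (x - 3/2), denominator ~ 2·(x - 3/2)^2.
The limit of the ratio is -∞.

Final answer: -∞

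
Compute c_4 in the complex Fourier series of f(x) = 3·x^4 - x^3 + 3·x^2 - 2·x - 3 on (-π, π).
Compute the real Fourier coefficients first: a_4 = 3/16 + 3·π^2/2, b_4 = 13/16 + π^2/2.
Then c_4 = (a_4 − i·b_4)/2 = 3/32 + 3·π^2/4 - i·π^2/4 - 13·i/32.

Final answer: 3/32 + 3·π^2/4 - i·π^2/4 - 13·i/32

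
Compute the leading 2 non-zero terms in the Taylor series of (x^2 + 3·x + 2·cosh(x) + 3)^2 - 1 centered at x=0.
30·x + 24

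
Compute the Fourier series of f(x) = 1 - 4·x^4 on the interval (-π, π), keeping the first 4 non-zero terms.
(-192 + 32·π^2)·cos(x) + (12 - 8·π^2)·cos(2·x) + (-64/27 + 32·π^2/9)·cos(3·x) - 4·π^4/5 + 1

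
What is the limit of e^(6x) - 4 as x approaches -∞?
Evaluate the dominant behaviour as x → -∞; each term tends to a finite value or vanishes.
Limit = -4.

Final answer: -4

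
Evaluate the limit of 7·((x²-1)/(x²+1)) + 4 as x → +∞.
Evaluate the dominant behaviour as x → +∞; each term tends to a finite value or vanishes.
Limit = 11.

Final answer: 11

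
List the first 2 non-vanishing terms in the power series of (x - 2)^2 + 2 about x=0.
6 - 4·x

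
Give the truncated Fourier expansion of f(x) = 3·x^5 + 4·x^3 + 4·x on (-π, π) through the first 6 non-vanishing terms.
(-112·π^2 + 6·π^4 + 680)·sin(x) + (-3·π^4 - 41/2 + 11·π^2)·sin(2·x) + (-16·π^2/9 + 104/27 + 2·π^4)·sin(3·x) + (-3·π^4/2 - 125/64 - π^2/8)·sin(4·x) + (904/625 + 16·π^2/25 + 6·π^4/5)·sin(5·x) + (-π^4 - 7·π^2/9 - 65/54)·sin(6·x)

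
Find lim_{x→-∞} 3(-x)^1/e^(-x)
This is an ∞/∞ indeterminate form as x → -∞.
Compare growth rates of the dominant terms (exponentials ≫ polynomials ≫ logarithms), or apply L'Hôpital's rule; the quotient → 0.
Limit = 0.

Final answer: 0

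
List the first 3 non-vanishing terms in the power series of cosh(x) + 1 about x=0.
x^4/24 + x^2/2 + 2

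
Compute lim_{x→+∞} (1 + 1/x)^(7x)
As x → +∞: write (1 + 1/x)^(7x) = ((1 + 1/x)^x)^7 → (e^1)^7 = e^7.
Limit = e^(7).

Final answer: e^(7)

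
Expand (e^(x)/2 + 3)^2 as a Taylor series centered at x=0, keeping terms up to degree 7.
x^7/144 + 19·x^6/720 + 11·x^5/120 + 7·x^4/24 + 5·x^3/6 + 2·x^2 + 7·x/2 + 49/4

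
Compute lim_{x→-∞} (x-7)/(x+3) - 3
Evaluate the dominant behaviour as x → -∞; each term tends to a finite value or vanishes.
Limit = -2.

Final answer: -2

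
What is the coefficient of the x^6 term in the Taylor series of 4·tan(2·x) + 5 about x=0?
Expand to order 6: 4·tan(2·x) + 5 = 256·x^5/15 + 32·x^3/3 + 8·x + 5 + O(x^7).
The coefficient of x^6 is 0.

Final answer: 0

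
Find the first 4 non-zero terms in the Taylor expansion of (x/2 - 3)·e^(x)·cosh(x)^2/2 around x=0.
-11·x^3/8 - 2·x^2 - 5·x/4 - 3/2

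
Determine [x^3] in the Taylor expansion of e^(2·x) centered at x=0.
Expand to order 3: e^(2·x) = 4·x^3/3 + 2·x^2 + 2·x + 1 + O(x^4).
The coefficient of x^3 is 4/3.

Final answer: 4/3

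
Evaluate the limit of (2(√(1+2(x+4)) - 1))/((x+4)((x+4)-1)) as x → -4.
Both numerator and denominator → 0 as x → -4; this is a 0/0 indeterminate form.
Expand each to leading order near x = -4: numerator ~ 2·(x + 4), denominator ~ -(x + 4).
The limit of the ratio is -2.

Final answer: -2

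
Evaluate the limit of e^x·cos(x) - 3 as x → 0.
Direct substitution at x = 0 gives -2.

Final answer: -2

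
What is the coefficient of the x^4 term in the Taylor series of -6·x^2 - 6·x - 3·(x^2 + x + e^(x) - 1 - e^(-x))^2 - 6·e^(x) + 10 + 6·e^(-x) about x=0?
Expand to order 4: -6·x^2 - 6·x - 3·(x^2 + x + e^(x) - 1 - e^(-x))^2 - 6·e^(x) + 10 + 6·e^(-x) = -9·x^4 - 18·x^3 - 27·x^2 + 7 + O(x^5).
The coefficient of x^4 is -9.

Final answer: -9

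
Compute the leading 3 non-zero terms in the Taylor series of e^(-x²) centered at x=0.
x^4/2 - x^2 + 1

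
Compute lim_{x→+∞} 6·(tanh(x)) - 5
Evaluate the dominant behaviour as x → +∞; each term tends to a finite value or vanishes.
Limit = 1.

Final answer: 1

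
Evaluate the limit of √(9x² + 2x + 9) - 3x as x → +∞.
As x → +∞: multiply by the conjugate to get (2x+9)/(√(9x²+2x+9)+3x); the denominator ~ 6x, so the limit is 2/6 = 1/3.
Limit = 1/3.

Final answer: 1/3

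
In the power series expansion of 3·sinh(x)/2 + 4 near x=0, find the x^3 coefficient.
Expand to order 3: 3·sinh(x)/2 + 4 = x^3/4 + 3·x/2 + 4 + O(x^4).
The coefficient of x^3 is 1/4.

Final answer: 1/4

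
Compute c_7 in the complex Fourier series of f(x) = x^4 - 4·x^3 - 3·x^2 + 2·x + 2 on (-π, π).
Compute the real Fourier coefficients first: a_7 = 636/2401 - 8·π^2/49, b_7 = 244/343 - 8·π^2/7.
Then c_7 = (a_7 − i·b_7)/2 = -4·π^2/49 + 318/2401 - 122·i/343 + 4·i·π^2/7.

Final answer: -4·π^2/49 + 318/2401 - 122·i/343 + 4·i·π^2/7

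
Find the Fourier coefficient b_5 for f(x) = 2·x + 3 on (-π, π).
b_5 = (1/π) ∫_{-π}^{π} f(x)·sin(5x) dx.
Evaluate the integral (use parity and integration by parts as needed): b_5 = 4/5.

Final answer: 4/5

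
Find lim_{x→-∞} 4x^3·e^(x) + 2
The product is a 0·∞ indeterminate form at x → -∞.
Rewrite the product as 4x^3 / e^(-x) (an ∞/∞ form) and apply L'Hôpital, or use the standard hierarchy e^(|x|) ≫ |x^3| as x → -∞.
The indeterminate product → 0, so the limit = 2.

Final answer: 2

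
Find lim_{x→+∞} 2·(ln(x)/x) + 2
Evaluate the dominant behaviour as x → +∞; each term tends to a finite value or vanishes.
Limit = 2.

Final answer: 2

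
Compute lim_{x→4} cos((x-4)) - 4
Direct substitution at x = 4 gives -3.

Final answer: -3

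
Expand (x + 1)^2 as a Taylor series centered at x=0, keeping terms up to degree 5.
x^2 + 2·x + 1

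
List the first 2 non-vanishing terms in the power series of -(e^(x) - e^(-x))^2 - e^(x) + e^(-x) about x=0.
-4·x^2 - 2·x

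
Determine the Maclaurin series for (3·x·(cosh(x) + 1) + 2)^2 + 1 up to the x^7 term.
x^7/60 + 15·x^6/4 + x^5/2 + 18·x^4 + 6·x^3 + 36·x^2 + 24·x + 5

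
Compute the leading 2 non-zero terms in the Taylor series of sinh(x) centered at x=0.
x^3/6 + x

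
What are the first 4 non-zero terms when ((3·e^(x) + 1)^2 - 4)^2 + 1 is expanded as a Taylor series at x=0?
1320·x^3 + 1080·x^2 + 576·x + 145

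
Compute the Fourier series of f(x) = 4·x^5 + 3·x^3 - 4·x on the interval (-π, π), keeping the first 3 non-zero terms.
(-154·π^2 + 8·π^4 + 916)·sin(x) + (-4·π^4 - 43/2 + 17·π^2)·sin(2·x) + (-106·π^2/27 - 4/81 + 8·π^4/3)·sin(3·x)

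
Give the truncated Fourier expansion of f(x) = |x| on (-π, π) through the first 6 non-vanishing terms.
-4·cos(x)/π - 4·cos(3·x)/(9·π) - 4·cos(5·x)/(25·π) - 4·cos(7·x)/(49·π) - 4·cos(9·x)/(81·π) + π/2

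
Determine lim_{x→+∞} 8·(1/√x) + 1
Evaluate the dominant behaviour as x → +∞; each term tends to a finite value or vanishes.
Limit = 1.

Final answer: 1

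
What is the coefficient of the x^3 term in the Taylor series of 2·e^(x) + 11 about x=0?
Expand to order 3: 2·e^(x) + 11 = x^3/3 + x^2 + 2·x + 13 + O(x^4).
The coefficient of x^3 is 1/3.

Final answer: 1/3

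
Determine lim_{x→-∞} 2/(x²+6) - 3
Evaluate the dominant behaviour as x → -∞; each term tends to a finite value or vanishes.
Limit = -3.

Final answer: -3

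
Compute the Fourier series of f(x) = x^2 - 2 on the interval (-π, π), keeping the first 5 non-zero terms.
-4·cos(x) + cos(2·x) - 4·cos(3·x)/9 + cos(4·x)/4 - 2 + π^2/3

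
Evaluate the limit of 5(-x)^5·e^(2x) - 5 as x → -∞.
The product is a 0·∞ indeterminate form at x → -∞.
Rewrite the product as 5(-x)^5 / e^(-2x) (an ∞/∞ form) and apply L'Hôpital, or use the standard hierarchy e^(2|x|) ≫ |(-x)^5| as x → -∞.
The indeterminate product → 0, so the limit = -5.

Final answer: -5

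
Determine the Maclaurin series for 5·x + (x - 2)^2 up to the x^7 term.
x^2 + x + 4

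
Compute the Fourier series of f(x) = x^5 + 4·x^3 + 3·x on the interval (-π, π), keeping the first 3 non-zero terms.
(-32·π^2 + 2·π^4 + 198)·sin(x) + (-π^4 - 9/2 + π^2)·sin(2·x) + (98/81 + 32·π^2/27 + 2·π^4/3)·sin(3·x)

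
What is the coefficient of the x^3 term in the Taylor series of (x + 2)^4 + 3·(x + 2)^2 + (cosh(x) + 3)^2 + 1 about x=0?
Expand to order 3: (x + 2)^4 + 3·(x + 2)^2 + (cosh(x) + 3)^2 + 1 = 8·x^3 + 31·x^2 + 44·x + 45 + O(x^4).
The coefficient of x^3 is 8.

Final answer: 8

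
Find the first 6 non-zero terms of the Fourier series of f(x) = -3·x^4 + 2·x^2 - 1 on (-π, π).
(-152 + 24·π^2)·cos(x) + (11 - 6·π^2)·cos(2·x) + (-8/3 + 8·π^2/3)·cos(3·x) + (17/16 - 3·π^2/2)·cos(4·x) + (-344/625 + 24·π^2/25)·cos(5·x) - 3·π^4/5 - 1 + 2·π^2/3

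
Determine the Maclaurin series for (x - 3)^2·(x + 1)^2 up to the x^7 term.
x^4 - 4·x^3 - 2·x^2 + 12·x + 9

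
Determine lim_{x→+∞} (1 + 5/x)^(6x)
As x → +∞: write (1 + 5/x)^(6x) = ((1 + 5/x)^x)^6 → (e^5)^6 = e^30.
Limit = e^(30).

Final answer: e^(30)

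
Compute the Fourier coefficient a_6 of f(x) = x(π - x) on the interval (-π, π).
a_6 = (1/π) ∫_{-π}^{π} f(x)·cos(6x) dx.
Evaluate the integral (use parity and integration by parts as needed): a_6 = -1/9.

Final answer: -1/9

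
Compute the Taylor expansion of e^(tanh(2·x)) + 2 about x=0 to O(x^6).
-4·x^5/5 - 14·x^4/3 - 4·x^3/3 + 2·x^2 + 2·x + 3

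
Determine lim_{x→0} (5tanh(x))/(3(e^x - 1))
Both numerator and denominator → 0 as x → 0; this is a 0/0 indeterminate form.
Expand each to leading order near x = 0: numerator ~ 5·x, denominator ~ 3·x.
The limit of the ratio is 5/3.

Final answer: 5/3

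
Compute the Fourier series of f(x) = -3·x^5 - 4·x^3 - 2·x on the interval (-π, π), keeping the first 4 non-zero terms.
(-676 - 6·π^4 + 112·π^2)·sin(x) + (-11·π^2 + 37/2 + 3·π^4)·sin(2·x) + (-2·π^4 - 68/27 + 16·π^2/9)·sin(3·x) + (61/64 + π^2/8 + 3·π^4/2)·sin(4·x)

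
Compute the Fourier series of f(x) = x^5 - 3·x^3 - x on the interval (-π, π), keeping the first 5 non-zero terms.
(-46·π^2 + 2·π^4 + 274)·sin(x) + (-π^4 - 11 + 8·π^2)·sin(2·x) + (-94·π^2/27 + 134/81 + 2·π^4/3)·sin(3·x) + (-π^4/2 - 19/64 + 17·π^2/8)·sin(4·x) + (-38·π^2/25 - 22/625 + 2·π^4/5)·sin(5·x)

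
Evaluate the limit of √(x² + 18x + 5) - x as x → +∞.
This is an ∞ − ∞ indeterminate form.
Multiply and divide by the conjugate √(x²+18x + 5) + x; the x² terms cancel, leaving (18x + 5)/(√(x²+18x + 5)+x) → 18/2 = 9.
Limit = 9.

Final answer: 9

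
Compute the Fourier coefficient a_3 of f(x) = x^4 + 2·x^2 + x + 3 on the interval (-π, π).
a_3 = (1/π) ∫_{-π}^{π} f(x)·cos(3x) dx.
Evaluate the integral (use parity and integration by parts as needed): a_3 = -8·π^2/9 - 8/27.

Final answer: -8·π^2/9 - 8/27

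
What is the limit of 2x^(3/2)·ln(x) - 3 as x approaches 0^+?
The product is a 0·∞ indeterminate form at x → 0⁺.
Rewrite the product as 2·ln(x) / x^(-3/2) and apply L'Hôpital, or use the standard hierarchy x^(-3/2) ≫ |ln x| as x → 0⁺.
The indeterminate product → 0, so the limit = -3.

Final answer: -3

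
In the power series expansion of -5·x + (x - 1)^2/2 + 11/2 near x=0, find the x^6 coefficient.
Expand to order 6: -5·x + (x - 1)^2/2 + 11/2 = x^2/2 - 6·x + 6 + O(x^7).
The coefficient of x^6 is 0.

Final answer: 0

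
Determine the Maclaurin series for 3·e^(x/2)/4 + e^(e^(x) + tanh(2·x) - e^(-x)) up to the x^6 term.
24167·x^6/36864 - 29951·x^5/5120 + 2051·x^4/1536 + 1603·x^3/192 + 259·x^2/32 + 35·x/8 + 7/4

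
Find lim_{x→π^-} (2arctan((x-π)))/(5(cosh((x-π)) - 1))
Both numerator and denominator → 0 as x → π^-; this is a 0/0 indeterminate form.
Expand each to leading order near x = π: numerator ~ 2·(x - π), denominator ~ 5·(x - π)^2/2.
The limit of the ratio is -∞.

Final answer: -∞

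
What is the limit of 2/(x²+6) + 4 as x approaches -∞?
Evaluate the dominant behaviour as x → -∞; each term tends to a finite value or vanishes.
Limit = 4.

Final answer: 4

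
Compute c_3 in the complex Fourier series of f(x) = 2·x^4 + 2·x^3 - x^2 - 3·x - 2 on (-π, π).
Compute the real Fourier coefficients first: a_3 = 44/27 - 16·π^2/9, b_3 = -26/9 + 4·π^2/3.
Then c_3 = (a_3 − i·b_3)/2 = -8·π^2/9 + 22/27 - 2·i·π^2/3 + 13·i/9.

Final answer: -8·π^2/9 + 22/27 - 2·i·π^2/3 + 13·i/9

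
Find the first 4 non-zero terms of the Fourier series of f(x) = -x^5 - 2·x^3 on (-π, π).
(-216 - 2·π^4 + 36·π^2)·sin(x) + (-3·π^2 + 9/2 + π^4)·sin(2·x) + (-2·π^4/3 - 8/81 + 4·π^2/27)·sin(3·x) + (-9/64 + 3·π^2/8 + π^4/2)·sin(4·x)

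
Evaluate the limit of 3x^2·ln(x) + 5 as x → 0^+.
The product is a 0·∞ indeterminate form at x → 0⁺.
Rewrite the product as 3·ln(x) / x^(-2) and apply L'Hôpital, or use the standard hierarchy x^(-2) ≫ |ln x| as x → 0⁺.
The indeterminate product → 0, so the limit = 5.

Final answer: 5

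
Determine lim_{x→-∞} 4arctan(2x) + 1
Evaluate the dominant behaviour as x → -∞; each term tends to a finite value or vanishes.
Limit = 1 - 2·π.

Final answer: 1 - 2·π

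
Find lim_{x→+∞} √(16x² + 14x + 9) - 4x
As x → +∞: multiply by the conjugate to get (14x+9)/(√(16x²+14x+9)+4x); the denominator ~ 8x, so the limit is 14/8 = 7/4.
Limit = 7/4.

Final answer: 7/4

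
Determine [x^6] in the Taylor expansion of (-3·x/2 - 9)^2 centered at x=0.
Expand to order 6: (-3·x/2 - 9)^2 = 9·x^2/4 + 27·x + 81 + O(x^7).
The coefficient of x^6 is 0.

Final answer: 0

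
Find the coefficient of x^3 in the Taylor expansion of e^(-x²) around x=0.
Expand to order 3: e^(-x²) = 1 - x^2 + O(x^4).
The coefficient of x^3 is 0.

Final answer: 0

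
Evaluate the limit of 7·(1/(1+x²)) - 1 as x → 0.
Direct substitution at x = 0 gives 6.

Final answer: 6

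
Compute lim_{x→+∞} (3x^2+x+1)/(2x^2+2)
This is an ∞/∞ indeterminate form as x → +∞.
Divide numerator and denominator by x^2 and let the lower-order terms vanish; the leading terms give 3/2.
Limit = 3/2.

Final answer: 3/2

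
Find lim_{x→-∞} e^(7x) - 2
Evaluate the dominant behaviour as x → -∞; each term tends to a finite value or vanishes.
Limit = -2.

Final answer: -2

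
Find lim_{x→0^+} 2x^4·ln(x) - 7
The product is a 0·∞ indeterminate form at x → 0⁺.
Rewrite the product as 2·ln(x) / x^(-4) and apply L'Hôpital, or use the standard hierarchy x^(-4) ≫ |ln x| as x → 0⁺.
The indeterminate product → 0, so the limit = -7.

Final answer: -7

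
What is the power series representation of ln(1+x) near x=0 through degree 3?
x^3/3 - x^2/2 + x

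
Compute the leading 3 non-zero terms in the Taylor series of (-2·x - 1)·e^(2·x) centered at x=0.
-6·x^2 - 4·x - 1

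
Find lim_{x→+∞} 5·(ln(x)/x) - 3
Evaluate the dominant behaviour as x → +∞; each term tends to a finite value or vanishes.
Limit = -3.

Final answer: -3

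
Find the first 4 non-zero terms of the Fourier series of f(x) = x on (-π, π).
2·sin(x) - sin(2·x) + 2·sin(3·x)/3 - sin(4·x)/2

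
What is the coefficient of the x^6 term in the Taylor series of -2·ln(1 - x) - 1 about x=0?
Expand to order 6: -2·ln(1 - x) - 1 = x^6/3 + 2·x^5/5 + x^4/2 + 2·x^3/3 + x^2 + 2·x - 1 + O(x^7).
The coefficient of x^6 is 1/3.

Final answer: 1/3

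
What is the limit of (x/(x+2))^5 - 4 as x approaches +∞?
As x → +∞: x/(x+2) = 1/(1 + 2/x) → 1, and the 5th power of a limit-1 base also → 1; with the additive constant, 1 - 4 = -3.
Limit = -3.

Final answer: -3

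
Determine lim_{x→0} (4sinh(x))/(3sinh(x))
Both numerator and denominator → 0 as x → 0; this is a 0/0 indeterminate form.
Expand each to leading order near x = 0: numerator ~ 4·x, denominator ~ 3·x.
The limit of the ratio is 4/3.

Final answer: 4/3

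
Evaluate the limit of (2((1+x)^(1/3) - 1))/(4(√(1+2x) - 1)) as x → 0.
Both numerator and denominator → 0 as x → 0; this is a 0/0 indeterminate form.
Expand each to leading order near x = 0: numerator ~ 2·x/3, denominator ~ 4·x.
The limit of the ratio is 1/6.

Final answer: 1/6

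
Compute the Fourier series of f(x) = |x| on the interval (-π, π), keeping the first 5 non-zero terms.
-4·cos(x)/π - 4·cos(3·x)/(9·π) - 4·cos(5·x)/(25·π) - 4·cos(7·x)/(49·π) + π/2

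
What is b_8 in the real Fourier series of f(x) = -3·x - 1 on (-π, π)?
b_8 = (1/π) ∫_{-π}^{π} f(x)·sin(8x) dx.
Evaluate the integral (use parity and integration by parts as needed): b_8 = 3/4.

Final answer: 3/4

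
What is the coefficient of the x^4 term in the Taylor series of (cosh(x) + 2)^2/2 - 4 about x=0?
Expand to order 4: (cosh(x) + 2)^2/2 - 4 = x^4/4 + 3·x^2/2 + 1/2 + O(x^5).
The coefficient of x^4 is 1/4.

Final answer: 1/4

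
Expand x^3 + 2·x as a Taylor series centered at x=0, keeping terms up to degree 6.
x^3 + 2·x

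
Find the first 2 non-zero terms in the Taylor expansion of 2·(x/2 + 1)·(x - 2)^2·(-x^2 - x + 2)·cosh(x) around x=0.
16 - 16·x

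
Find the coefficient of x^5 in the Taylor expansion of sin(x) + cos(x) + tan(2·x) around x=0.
Expand to order 5: sin(x) + cos(x) + tan(2·x) = 171·x^5/40 + x^4/24 + 5·x^3/2 - x^2/2 + 3·x + 1 + O(x^6).
The coefficient of x^5 is 171/40.

Final answer: 171/40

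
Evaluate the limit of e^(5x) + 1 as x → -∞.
Evaluate the dominant behaviour as x → -∞; each term tends to a finite value or vanishes.
Limit = 1.

Final answer: 1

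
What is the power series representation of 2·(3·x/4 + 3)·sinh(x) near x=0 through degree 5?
x^5/20 + x^4/4 + x^3 + 3·x^2/2 + 6·x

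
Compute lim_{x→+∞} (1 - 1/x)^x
As x → +∞: this is the defining limit (1 - 1/x)^x → e^(-1).
Limit = e^(-1).

Final answer: e^(-1)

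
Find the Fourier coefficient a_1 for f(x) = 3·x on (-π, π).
a_1 = (1/π) ∫_{-π}^{π} f(x)·cos(1x) dx.
Evaluate the integral (use parity and integration by parts as needed): a_1 = 0.

Final answer: 0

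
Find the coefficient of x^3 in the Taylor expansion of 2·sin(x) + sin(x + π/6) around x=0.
Expand to order 3: 2·sin(x) + sin(x + π/6) = x^3·(-1/3 - √(3)/12) - x^2/4 + x·(√(3)/2 + 2) + 1/2 + O(x^4).
The coefficient of x^3 is -1/3 - √(3)/12.

Final answer: -1/3 - √(3)/12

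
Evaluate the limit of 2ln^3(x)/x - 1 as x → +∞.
The quotient is an ∞/∞ indeterminate form as x → +∞.
The polynomial denominator x dominates the logarithmic numerator (any positive power of x ≫ ln^3(x) as x → ∞), so the quotient → 0.
Adding the constant: 0 - 1 = -1. Limit = -1.

Final answer: -1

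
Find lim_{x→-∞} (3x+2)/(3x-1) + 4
Evaluate the dominant behaviour as x → -∞; each term tends to a finite value or vanishes.
Limit = 5.

Final answer: 5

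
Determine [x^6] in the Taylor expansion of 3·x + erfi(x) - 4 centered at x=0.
Expand to order 6: 3·x + erfi(x) - 4 = x^5/(5·√(π)) + 2·x^3/(3·√(π)) + x·(2/√(π) + 3) - 4 + O(x^7).
The coefficient of x^6 is 0.

Final answer: 0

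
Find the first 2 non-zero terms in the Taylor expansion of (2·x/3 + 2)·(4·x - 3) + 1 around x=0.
6·x - 5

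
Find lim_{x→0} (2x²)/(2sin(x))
Both numerator and denominator → 0 as x → 0; this is a 0/0 indeterminate form.
Expand each to leading order near x = 0: numerator ~ 2·x^2, denominator ~ 2·x.
The limit of the ratio is 0.

Final answer: 0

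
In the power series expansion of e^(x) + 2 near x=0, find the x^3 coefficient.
Expand to order 3: e^(x) + 2 = x^3/6 + x^2/2 + x + 3 + O(x^4).
The coefficient of x^3 is 1/6.

Final answer: 1/6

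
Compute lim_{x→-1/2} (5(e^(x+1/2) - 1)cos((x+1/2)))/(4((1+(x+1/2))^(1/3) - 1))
Both numerator and denominator → 0 as x → -1/2; this is a 0/0 indeterminate form.
Expand each to leading order near x = -1/2: numerator ~ 5·(x + 1/2), denominator ~ 4·(x + 1/2)/3.
The limit of the ratio is 15/4.

Final answer: 15/4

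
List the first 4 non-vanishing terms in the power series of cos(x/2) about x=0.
-x^6/46080 + x^4/384 - x^2/8 + 1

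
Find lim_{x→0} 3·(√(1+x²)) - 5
Direct substitution at x = 0 gives -2.

Final answer: -2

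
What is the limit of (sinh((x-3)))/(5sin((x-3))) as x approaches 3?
Both numerator and denominator → 0 as x → 3; this is a 0/0 indeterminate form.
Expand each to leading order near x = 3: numerator ~ (x - 3), denominator ~ 5·(x - 3).
The limit of the ratio is 1/5.

Final answer: 1/5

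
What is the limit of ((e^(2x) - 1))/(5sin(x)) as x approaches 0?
Both numerator and denominator → 0 as x → 0; this is a 0/0 indeterminate form.
Expand each to leading order near x = 0: numerator ~ 2·x, denominator ~ 5·x.
The limit of the ratio is 2/5.

Final answer: 2/5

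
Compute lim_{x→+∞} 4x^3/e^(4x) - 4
The quotient is an ∞/∞ indeterminate form as x → +∞.
The exponential denominator e^(4x) dominates the polynomial numerator (e^x ≫ x^3 as x → ∞), so the quotient → 0.
Adding the constant: 0 - 4 = -4. Limit = -4.

Final answer: -4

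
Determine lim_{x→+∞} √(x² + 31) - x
This is an ∞ − ∞ indeterminate form.
Multiply and divide by the conjugate √(x²+31) + x; the x² terms cancel, leaving 31/(√(x²+31)+x) → 0.
Limit = 0.

Final answer: 0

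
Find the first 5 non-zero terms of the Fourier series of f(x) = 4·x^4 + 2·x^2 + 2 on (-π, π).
(184 - 32·π^2)·cos(x) + (-10 + 8·π^2)·cos(2·x) + (40/27 - 32·π^2/9)·cos(3·x) + (-1/4 + 2·π^2)·cos(4·x) + 2 + 2·π^2/3 + 4·π^4/5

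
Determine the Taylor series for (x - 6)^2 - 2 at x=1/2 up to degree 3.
113/4 - 11·(x - 1/2) + (x - 1/2)^2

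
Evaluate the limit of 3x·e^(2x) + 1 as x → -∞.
The product is a 0·∞ indeterminate form at x → -∞.
Rewrite the product as 3x / e^(-2x) (an ∞/∞ form) and apply L'Hôpital, or use the standard hierarchy e^(2|x|) ≫ |x| as x → -∞.
The indeterminate product → 0, so the limit = 1.

Final answer: 1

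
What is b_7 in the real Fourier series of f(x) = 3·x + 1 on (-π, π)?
b_7 = (1/π) ∫_{-π}^{π} f(x)·sin(7x) dx.
Evaluate the integral (use parity and integration by parts as needed): b_7 = 6/7.

Final answer: 6/7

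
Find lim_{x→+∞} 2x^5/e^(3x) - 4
The quotient is an ∞/∞ indeterminate form as x → +∞.
The exponential denominator e^(3x) dominates the polynomial numerator (e^x ≫ x^5 as x → ∞), so the quotient → 0.
Adding the constant: 0 - 4 = -4. Limit = -4.

Final answer: -4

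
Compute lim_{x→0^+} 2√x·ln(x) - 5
The product is a 0·∞ indeterminate form at x → 0⁺.
Rewrite the product as 2·ln(x) / x^(-1/2) and apply L'Hôpital, or use the standard hierarchy x^(-1/2) ≫ |ln x| as x → 0⁺.
The indeterminate product → 0, so the limit = -5.

Final answer: -5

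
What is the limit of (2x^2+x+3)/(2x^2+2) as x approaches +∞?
This is an ∞/∞ indeterminate form as x → +∞.
Divide numerator and denominator by x^2 and let the lower-order terms vanish; the leading terms give 2/2 = 1.
Limit = 1.

Final answer: 1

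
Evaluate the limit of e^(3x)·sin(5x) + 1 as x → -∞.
Evaluate the dominant behaviour as x → -∞; each term tends to a finite value or vanishes.
Limit = 1.

Final answer: 1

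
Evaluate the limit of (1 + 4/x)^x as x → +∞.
As x → +∞: this is the defining limit (1 + 4/x)^x → e^4.
Limit = e^(4).

Final answer: e^(4)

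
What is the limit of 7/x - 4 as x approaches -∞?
Evaluate the dominant behaviour as x → -∞; each term tends to a finite value or vanishes.
Limit = -4.

Final answer: -4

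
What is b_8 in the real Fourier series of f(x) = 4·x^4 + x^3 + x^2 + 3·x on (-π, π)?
b_8 = (1/π) ∫_{-π}^{π} f(x)·sin(8x) dx.
Evaluate the integral (use parity and integration by parts as needed): b_8 = -π^2/4 - 93/128.

Final answer: -π^2/4 - 93/128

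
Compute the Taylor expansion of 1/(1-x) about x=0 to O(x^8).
x^7 + x^6 + x^5 + x^4 + x^3 + x^2 + x + 1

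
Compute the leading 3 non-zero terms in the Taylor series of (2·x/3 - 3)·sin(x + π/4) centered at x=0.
13·√(2)·x^2/12 - 7·√(2)·x/6 - 3·√(2)/2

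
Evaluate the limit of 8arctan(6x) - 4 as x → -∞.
Evaluate the dominant behaviour as x → -∞; each term tends to a finite value or vanishes.
Limit = -4·π - 4.

Final answer: -4·π - 4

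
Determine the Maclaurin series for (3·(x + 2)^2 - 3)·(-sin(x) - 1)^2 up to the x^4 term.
-4·x^4 + 15·x^3 + 36·x^2 + 30·x + 9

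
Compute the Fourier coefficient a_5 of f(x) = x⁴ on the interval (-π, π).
a_5 = (1/π) ∫_{-π}^{π} f(x)·cos(5x) dx.
Evaluate the integral (use parity and integration by parts as needed): a_5 = 48/625 - 8·π^2/25.

Final answer: 48/625 - 8·π^2/25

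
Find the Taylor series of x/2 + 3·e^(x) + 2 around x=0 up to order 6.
x^6/240 + x^5/40 + x^4/8 + x^3/2 + 3·x^2/2 + 7·x/2 + 5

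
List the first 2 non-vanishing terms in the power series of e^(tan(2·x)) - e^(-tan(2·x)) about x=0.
8·x^3 + 4·x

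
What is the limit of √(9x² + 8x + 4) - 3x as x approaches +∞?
As x → +∞: multiply by the conjugate to get (8x+4)/(√(9x²+8x+4)+3x); the denominator ~ 6x, so the limit is 8/6 = 4/3.
Limit = 4/3.

Final answer: 4/3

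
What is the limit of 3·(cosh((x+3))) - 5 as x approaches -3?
Direct substitution at x = -3 gives -2.

Final answer: -2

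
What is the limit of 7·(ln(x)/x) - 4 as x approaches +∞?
Evaluate the dominant behaviour as x → +∞; each term tends to a finite value or vanishes.
Limit = -4.

Final answer: -4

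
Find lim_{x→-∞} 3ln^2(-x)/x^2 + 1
The quotient is an ∞/∞ indeterminate form as x → -∞.
Compare growth rates of the dominant terms (exponentials ≫ polynomials ≫ logarithms), or apply L'Hôpital's rule; the quotient → 0.
Adding the constant: 0 + 1 = 1. Limit = 1.

Final answer: 1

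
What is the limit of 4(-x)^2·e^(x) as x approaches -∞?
This is a 0·∞ indeterminate form at x → -∞.
Rewrite the product as 4(-x)^2 / e^(-x) (an ∞/∞ form) and apply L'Hôpital, or use the standard hierarchy e^(|x|) ≫ |(-x)^2| as x → -∞.
The indeterminate product → 0, so the limit = 0.

Final answer: 0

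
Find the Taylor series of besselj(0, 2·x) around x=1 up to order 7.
besselj(0, 2) - 2·besselj(1, 2)·(x - 1) + (-besselj(0, 2) + besselj(2, 2))·(x - 1)^2 + (-besselj(3, 2)/3 + besselj(1, 2))·(x - 1)^3 + (-besselj(2, 2)/3 + besselj(4, 2)/12 + besselj(0, 2)/4)·(x - 1)^4 + (-besselj(1, 2)/6 - besselj(5, 2)/60 + besselj(3, 2)/12)·(x - 1)^5 + (-besselj(0, 2)/36 - besselj(4, 2)/60 + besselj(6, 2)/360 + besselj(2, 2)/24)·(x - 1)^6 + (-besselj(3, 2)/120 - besselj(7, 2)/2520 + besselj(5, 2)/360 + besselj(1, 2)/72)·(x - 1)^7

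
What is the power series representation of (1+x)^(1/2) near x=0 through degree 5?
7·x^5/256 - 5·x^4/128 + x^3/16 - x^2/8 + x/2 + 1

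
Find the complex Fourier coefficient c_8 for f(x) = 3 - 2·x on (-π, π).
Compute the real Fourier coefficients first: a_8 = 0, b_8 = 1/2.
Then c_8 = (a_8 − i·b_8)/2 = -i/4.

Final answer: -i/4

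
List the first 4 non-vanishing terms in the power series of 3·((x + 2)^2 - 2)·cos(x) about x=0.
-5·x^4/4 - 6·x^3 + 12·x + 6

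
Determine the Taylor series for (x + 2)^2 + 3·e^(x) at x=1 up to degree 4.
3·e + 9 + (6 + 3·e)·(x - 1) + (1 + 3·e/2)·(x - 1)^2 + e·(x - 1)^3/2 + e·(x - 1)^4/8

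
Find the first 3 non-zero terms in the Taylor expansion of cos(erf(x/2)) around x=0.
x^4·(1/(24·π^2) + 1/(12·π)) - x^2/(2·π) + 1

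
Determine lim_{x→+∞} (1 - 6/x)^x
As x → +∞: this is the defining limit (1 - 6/x)^x → e^(-6).
Limit = e^(-6).

Final answer: e^(-6)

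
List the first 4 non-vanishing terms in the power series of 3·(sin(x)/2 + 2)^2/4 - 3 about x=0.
-x^4/16 - x^3/4 + 3·x^2/16 + 3·x/2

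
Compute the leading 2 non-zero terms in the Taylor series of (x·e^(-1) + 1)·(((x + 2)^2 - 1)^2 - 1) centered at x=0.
x·(8·e^(-1) + 24) + 8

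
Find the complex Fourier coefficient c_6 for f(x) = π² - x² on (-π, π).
Compute the real Fourier coefficients first: a_6 = -1/9, b_6 = 0.
Then c_6 = (a_6 − i·b_6)/2 = -1/18.

Final answer: -1/18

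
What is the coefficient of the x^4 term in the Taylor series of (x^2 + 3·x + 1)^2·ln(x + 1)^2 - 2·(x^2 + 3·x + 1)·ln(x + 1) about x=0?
Expand to order 4: (x^2 + 3·x + 1)^2·ln(x + 1)^2 - 2·(x^2 + 3·x + 1)·ln(x + 1) = 65·x^4/12 + 16·x^3/3 - 4·x^2 - 2·x + O(x^5).
The coefficient of x^4 is 65/12.

Final answer: 65/12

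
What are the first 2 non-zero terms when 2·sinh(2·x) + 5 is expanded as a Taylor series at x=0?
4·x + 5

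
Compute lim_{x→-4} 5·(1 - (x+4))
Direct substitution at x = -4 gives 5.

Final answer: 5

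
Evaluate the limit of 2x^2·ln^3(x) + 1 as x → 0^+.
The product is a 0·∞ indeterminate form at x → 0⁺.
Rewrite the product as 2·ln^3(x) / x^(-2) and apply L'Hôpital, or use the standard hierarchy x^(-2) ≫ |ln x|^3 as x → 0⁺.
The indeterminate product → 0, so the limit = 1.

Final answer: 1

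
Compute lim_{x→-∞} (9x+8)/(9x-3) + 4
Evaluate the dominant behaviour as x → -∞; each term tends to a finite value or vanishes.
Limit = 5.

Final answer: 5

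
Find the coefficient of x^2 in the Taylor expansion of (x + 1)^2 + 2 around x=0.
Expand to order 2: (x + 1)^2 + 2 = x^2 + 2·x + 3 + O(x^3).
The coefficient of x^2 is 1.

Final answer: 1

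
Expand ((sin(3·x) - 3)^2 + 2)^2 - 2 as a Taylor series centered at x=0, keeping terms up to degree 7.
-78003·x^7/28 + 6966·x^6/5 + 11907·x^5/10 - 1485·x^4 + 270·x^3 + 522·x^2 - 396·x + 119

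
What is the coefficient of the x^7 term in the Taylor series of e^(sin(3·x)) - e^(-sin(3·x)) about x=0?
Expand to order 7: e^(sin(3·x)) - e^(-sin(3·x)) = 243·x^7/5 - 162·x^5/5 + 6·x + O(x^8).
The coefficient of x^7 is 243/5.

Final answer: 243/5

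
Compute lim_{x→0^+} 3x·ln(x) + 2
The product is a 0·∞ indeterminate form at x → 0⁺.
Rewrite the product as 3·ln(x) / x^(-1) and apply L'Hôpital, or use the standard hierarchy x^(-1) ≫ |ln x| as x → 0⁺.
The indeterminate product → 0, so the limit = 2.

Final answer: 2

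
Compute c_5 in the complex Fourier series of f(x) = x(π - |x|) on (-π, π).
Compute the real Fourier coefficients first: a_5 = 0, b_5 = 8/(125·π).
Then c_5 = (a_5 − i·b_5)/2 = -4·i/(125·π).

Final answer: -4·i/(125·π)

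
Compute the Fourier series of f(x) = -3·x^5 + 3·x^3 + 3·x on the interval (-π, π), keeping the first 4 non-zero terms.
(-750 - 6·π^4 + 126·π^2)·sin(x) + (-18·π^2 + 24 + 3·π^4)·sin(2·x) + (-2·π^4 - 62/27 + 58·π^2/9)·sin(3·x) + (-27·π^2/8 - 15/64 + 3·π^4/2)·sin(4·x)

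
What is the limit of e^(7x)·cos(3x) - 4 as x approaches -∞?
Evaluate the dominant behaviour as x → -∞; each term tends to a finite value or vanishes.
Limit = -4.

Final answer: -4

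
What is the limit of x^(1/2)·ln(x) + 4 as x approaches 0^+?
The product is a 0·∞ indeterminate form at x → 0⁺.
Rewrite the product as ln(x) / x^(-1/2) and apply L'Hôpital, or use the standard hierarchy x^(-1/2) ≫ |ln x| as x → 0⁺.
The indeterminate product → 0, so the limit = 4.

Final answer: 4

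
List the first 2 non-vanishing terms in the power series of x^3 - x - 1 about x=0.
-x - 1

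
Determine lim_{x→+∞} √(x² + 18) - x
This is an ∞ − ∞ indeterminate form.
Multiply and divide by the conjugate √(x²+18) + x; the x² terms cancel, leaving 18/(√(x²+18)+x) → 0.
Limit = 0.

Final answer: 0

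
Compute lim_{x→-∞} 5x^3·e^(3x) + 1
The product is a 0·∞ indeterminate form at x → -∞.
Rewrite the product as 5x^3 / e^(-3x) (an ∞/∞ form) and apply L'Hôpital, or use the standard hierarchy e^(3|x|) ≫ |x^3| as x → -∞.
The indeterminate product → 0, so the limit = 1.

Final answer: 1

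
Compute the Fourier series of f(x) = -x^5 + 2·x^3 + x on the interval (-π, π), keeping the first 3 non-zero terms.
(-262 - 2·π^4 + 44·π^2)·sin(x) + (-7·π^2 + 19/2 + π^4)·sin(2·x) + (-2·π^4/3 - 98/81 + 76·π^2/27)·sin(3·x)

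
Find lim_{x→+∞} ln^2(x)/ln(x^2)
This is an ∞/∞ indeterminate form as x → +∞.
Write ln(x^2) = 2·ln(x), reducing the quotient to ln(x)/2 → ∞.
Limit = ∞.

Final answer: ∞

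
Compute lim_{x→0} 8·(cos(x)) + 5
Direct substitution at x = 0 gives 13.

Final answer: 13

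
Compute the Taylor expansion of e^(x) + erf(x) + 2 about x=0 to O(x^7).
x^6/720 + x^5·(1/120 + 1/(5·√(π))) + x^4/24 + x^3·(1/6 - 2/(3·√(π))) + x^2/2 + x·(1 + 2/√(π)) + 3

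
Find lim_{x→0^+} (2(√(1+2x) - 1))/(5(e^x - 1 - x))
Both numerator and denominator → 0 as x → 0^+; this is a 0/0 indeterminate form.
Expand each to leading order near x = 0: numerator ~ 2·x, denominator ~ 5·x^2/2.
The limit of the ratio is ∞.

Final answer: ∞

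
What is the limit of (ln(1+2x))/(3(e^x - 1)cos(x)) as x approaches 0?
Both numerator and denominator → 0 as x → 0; this is a 0/0 indeterminate form.
Expand each to leading order near x = 0: numerator ~ 2·x, denominator ~ 3·x.
The limit of the ratio is 2/3.

Final answer: 2/3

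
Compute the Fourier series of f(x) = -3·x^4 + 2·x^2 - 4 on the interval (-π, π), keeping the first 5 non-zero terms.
(-152 + 24·π^2)·cos(x) + (11 - 6·π^2)·cos(2·x) + (-8/3 + 8·π^2/3)·cos(3·x) + (17/16 - 3·π^2/2)·cos(4·x) - 3·π^4/5 - 4 + 2·π^2/3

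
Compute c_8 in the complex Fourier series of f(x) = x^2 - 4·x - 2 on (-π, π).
Compute the real Fourier coefficients first: a_8 = 1/16, b_8 = 1.
Then c_8 = (a_8 − i·b_8)/2 = 1/32 - i/2.

Final answer: 1/32 - i/2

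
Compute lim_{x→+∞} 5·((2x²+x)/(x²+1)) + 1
Evaluate the dominant behaviour as x → +∞; each term tends to a finite value or vanishes.
Limit = 11.

Final answer: 11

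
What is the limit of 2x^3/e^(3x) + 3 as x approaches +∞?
The quotient is an ∞/∞ indeterminate form as x → +∞.
The exponential denominator e^(3x) dominates the polynomial numerator (e^x ≫ x^3 as x → ∞), so the quotient → 0.
Adding the constant: 0 + 3 = 3. Limit = 3.

Final answer: 3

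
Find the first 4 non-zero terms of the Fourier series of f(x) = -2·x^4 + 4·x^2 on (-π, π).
(-112 + 16·π^2)·cos(x) + (10 - 4·π^2)·cos(2·x) + (-80/27 + 16·π^2/9)·cos(3·x) - 2·π^4/5 + 4·π^2/3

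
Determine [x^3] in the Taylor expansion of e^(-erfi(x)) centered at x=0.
Expand to order 3: e^(-erfi(x)) = x^3·(-2/(3·√(π)) - 4/(3·π^(3/2))) + 2·x^2/π - 2·x/√(π) + 1 + O(x^4).
The coefficient of x^3 is -2/(3·√(π)) - 4/(3·π^(3/2)).

Final answer: -2/(3·√(π)) - 4/(3·π^(3/2))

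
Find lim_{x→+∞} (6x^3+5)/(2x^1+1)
This is an ∞/∞ indeterminate form as x → +∞.
Divide numerator and denominator by x^3 and let the lower-order terms vanish; the numerator's degree 3 exceeds the denominator's degree 1, so the quotient diverges.
Limit = ∞.

Final answer: ∞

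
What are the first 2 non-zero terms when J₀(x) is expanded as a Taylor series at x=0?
1 - x^2/4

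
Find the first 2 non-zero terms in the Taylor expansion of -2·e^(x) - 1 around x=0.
-2·x - 3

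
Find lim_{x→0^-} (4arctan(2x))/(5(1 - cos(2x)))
Both numerator and denominator → 0 as x → 0^-; this is a 0/0 indeterminate form.
Expand each to leading order near x = 0: numerator ~ 8·x, denominator ~ 10·x^2.
The limit of the ratio is -∞.

Final answer: -∞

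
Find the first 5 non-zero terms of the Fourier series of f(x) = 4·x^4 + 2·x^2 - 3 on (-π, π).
(184 - 32·π^2)·cos(x) + (-10 + 8·π^2)·cos(2·x) + (40/27 - 32·π^2/9)·cos(3·x) + (-1/4 + 2·π^2)·cos(4·x) - 3 + 2·π^2/3 + 4·π^4/5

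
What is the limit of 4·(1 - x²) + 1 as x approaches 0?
Direct substitution at x = 0 gives 5.

Final answer: 5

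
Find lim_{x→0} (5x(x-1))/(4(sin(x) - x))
Both numerator and denominator → 0 as x → 0; this is a 0/0 indeterminate form.
Expand each to leading order near x = 0: numerator ~ -5·x, denominator ~ -2·x^3/3.
The limit of the ratio is ∞.

Final answer: ∞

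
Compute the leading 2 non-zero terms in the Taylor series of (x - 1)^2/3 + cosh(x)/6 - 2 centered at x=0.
-2·x/3 - 3/2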